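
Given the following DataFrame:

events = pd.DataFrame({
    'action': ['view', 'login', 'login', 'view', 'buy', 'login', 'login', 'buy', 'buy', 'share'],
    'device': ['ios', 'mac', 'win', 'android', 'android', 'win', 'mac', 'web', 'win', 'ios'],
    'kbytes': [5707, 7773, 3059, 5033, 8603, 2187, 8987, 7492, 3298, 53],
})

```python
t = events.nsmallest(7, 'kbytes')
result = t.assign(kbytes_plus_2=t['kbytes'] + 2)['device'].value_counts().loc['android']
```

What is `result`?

1

take 7 rows with smallest kbytes:
  action   device  kbytes
9  share      ios      53
5  login      win    2187
2  login      win    3059
8    buy      win    3298
3   view  android    5033
0   view      ios    5707
7    buy      web    7492
add column kbytes_plus_2 = t['kbytes'] + 2:
  action   device  kbytes  kbytes_plus_2
9  share      ios      53             55
5  login      win    2187           2189
2  login      win    3059           3061
8    buy      win    3298           3300
3   view  android    5033           5035
0   view      ios    5707           5709
7    buy      web    7492           7494
value_counts of device:
device
win        3
ios        2
android    1
web        1
Name: count, dtype: int64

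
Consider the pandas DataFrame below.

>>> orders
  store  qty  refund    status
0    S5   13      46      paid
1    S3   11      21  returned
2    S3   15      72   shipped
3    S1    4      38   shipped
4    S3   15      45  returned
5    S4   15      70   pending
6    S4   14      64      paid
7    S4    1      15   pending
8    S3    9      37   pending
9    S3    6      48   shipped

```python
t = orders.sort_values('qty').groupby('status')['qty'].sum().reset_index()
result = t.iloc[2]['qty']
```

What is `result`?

sort by qty:
  store  qty  refund    status
7    S4    1      15   pending
3    S1    4      38   shipped
9    S3    6      48   shipped
8    S3    9      37   pending
1    S3   11      21  returned
0    S5   13      46      paid
6    S4   14      64      paid
2    S3   15      72   shipped
4    S3   15      45  returned
5    S4   15      70   pending
group by status, sum of qty:
status
paid        27
pending     25
returned    26
shipped     25
Name: qty, dtype: int64
reset_index():
     status  qty
0      paid   27
1   pending   25
2  returned   26
3   shipped   25
Reading off the value at position 2, column 'qty', we get 26.

26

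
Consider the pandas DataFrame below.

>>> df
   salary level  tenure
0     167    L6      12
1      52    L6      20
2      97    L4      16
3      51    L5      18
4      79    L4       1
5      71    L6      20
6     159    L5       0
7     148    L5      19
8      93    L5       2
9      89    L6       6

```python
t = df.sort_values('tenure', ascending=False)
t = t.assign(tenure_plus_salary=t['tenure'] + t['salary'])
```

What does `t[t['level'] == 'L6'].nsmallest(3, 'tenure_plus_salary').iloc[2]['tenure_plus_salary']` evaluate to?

sort by tenure descending:
   salary level  tenure
1      52    L6      20
5      71    L6      20
7     148    L5      19
3      51    L5      18
2      97    L4      16
0     167    L6      12
9      89    L6       6
8      93    L5       2
4      79    L4       1
6     159    L5       0
add column tenure_plus_salary = t['tenure'] + t['salary']:
   salary level  tenure  tenure_plus_salary
1      52    L6      20                  72
5      71    L6      20                  91
7     148    L5      19                 167
3      51    L5      18                  69
2      97    L4      16                 113
0     167    L6      12                 179
9      89    L6       6                  95
8      93    L5       2                  95
4      79    L4       1                  80
6     159    L5       0                 159
filter rows where level == 'L6':
   salary level  tenure  tenure_plus_salary
1      52    L6      20                  72
5      71    L6      20                  91
0     167    L6      12                 179
9      89    L6       6                  95
take 3 rows with smallest tenure_plus_salary:
   salary level  tenure  tenure_plus_salary
1      52    L6      20                  72
5      71    L6      20                  91
9      89    L6       6                  95
The value at position 2, column 'tenure_plus_salary' is 95.

95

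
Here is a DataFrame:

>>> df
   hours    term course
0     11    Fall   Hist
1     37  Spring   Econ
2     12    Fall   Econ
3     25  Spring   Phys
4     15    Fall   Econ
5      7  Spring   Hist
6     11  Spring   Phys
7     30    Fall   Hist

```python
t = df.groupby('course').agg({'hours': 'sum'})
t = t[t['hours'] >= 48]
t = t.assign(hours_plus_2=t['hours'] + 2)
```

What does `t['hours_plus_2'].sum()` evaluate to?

group by course, sum of hours:
        hours
course       
Econ       64
Hist       48
Phys       36
filter rows where hours >= 48:
        hours
course       
Econ       64
Hist       48
add column hours_plus_2 = t['hours'] + 2:
        hours  hours_plus_2
course                     
Econ       64            66
Hist       48            50

116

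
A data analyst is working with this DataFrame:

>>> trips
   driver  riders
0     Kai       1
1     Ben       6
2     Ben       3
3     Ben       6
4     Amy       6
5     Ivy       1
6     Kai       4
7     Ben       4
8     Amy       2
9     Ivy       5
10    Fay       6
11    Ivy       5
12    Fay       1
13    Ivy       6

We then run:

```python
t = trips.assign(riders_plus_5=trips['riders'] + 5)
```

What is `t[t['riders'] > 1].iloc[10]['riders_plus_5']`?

11

add column riders_plus_5 = trips['riders'] + 5:
   driver  riders  riders_plus_5
0     Kai       1              6
1     Ben       6             11
2     Ben       3              8
3     Ben       6             11
4     Amy       6             11
5     Ivy       1              6
6     Kai       4              9
7     Ben       4              9
8     Amy       2              7
9     Ivy       5             10
10    Fay       6             11
11    Ivy       5             10
12    Fay       1              6
13    Ivy       6             11
filter rows where riders > 1:
   driver  riders  riders_plus_5
1     Ben       6             11
2     Ben       3              8
3     Ben       6             11
4     Amy       6             11
6     Kai       4              9
7     Ben       4              9
8     Amy       2              7
9     Ivy       5             10
10    Fay       6             11
11    Ivy       5             10
13    Ivy       6             11
Then the value at position 10, column 'riders_plus_5': 11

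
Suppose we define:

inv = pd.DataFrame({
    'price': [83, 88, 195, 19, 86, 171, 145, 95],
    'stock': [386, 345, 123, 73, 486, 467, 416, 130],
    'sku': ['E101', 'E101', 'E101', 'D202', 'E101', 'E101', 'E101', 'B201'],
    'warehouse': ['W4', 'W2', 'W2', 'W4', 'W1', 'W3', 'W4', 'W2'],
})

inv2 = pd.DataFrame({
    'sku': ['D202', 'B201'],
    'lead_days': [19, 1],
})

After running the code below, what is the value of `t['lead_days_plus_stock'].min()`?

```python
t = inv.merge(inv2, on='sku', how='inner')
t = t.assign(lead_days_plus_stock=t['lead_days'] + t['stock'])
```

92

merge on 'sku' (how='inner') → 2 rows:
   price  stock   sku warehouse  lead_days
0     19     73  D202        W4         19
1     95    130  B201        W2          1
add column lead_days_plus_stock = t['lead_days'] + t['stock']:
   price  stock   sku warehouse  lead_days  lead_days_plus_stock
0     19     73  D202        W4         19                    92
1     95    130  B201        W2          1                   131
The min of column 'lead_days_plus_stock' is 92.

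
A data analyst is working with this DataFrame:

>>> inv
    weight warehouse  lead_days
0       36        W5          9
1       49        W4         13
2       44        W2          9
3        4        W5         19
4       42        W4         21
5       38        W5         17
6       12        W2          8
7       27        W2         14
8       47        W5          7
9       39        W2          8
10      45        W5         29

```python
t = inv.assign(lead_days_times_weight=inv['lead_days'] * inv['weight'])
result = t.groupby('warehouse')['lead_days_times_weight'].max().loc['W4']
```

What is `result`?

add column lead_days_times_weight = inv['lead_days'] * inv['weight']:
    weight warehouse  lead_days  lead_days_times_weight
0       36        W5          9                     324
1       49        W4         13                     637
2       44        W2          9                     396
3        4        W5         19                      76
4       42        W4         21                     882
5       38        W5         17                     646
6       12        W2          8                      96
7       27        W2         14                     378
8       47        W5          7                     329
9       39        W2          8                     312
10      45        W5         29                    1305
group by warehouse, max of lead_days_times_weight:
warehouse
W2     396
W4     882
W5    1305
Name: lead_days_times_weight, dtype: int64
value at index 'W4' → 882

882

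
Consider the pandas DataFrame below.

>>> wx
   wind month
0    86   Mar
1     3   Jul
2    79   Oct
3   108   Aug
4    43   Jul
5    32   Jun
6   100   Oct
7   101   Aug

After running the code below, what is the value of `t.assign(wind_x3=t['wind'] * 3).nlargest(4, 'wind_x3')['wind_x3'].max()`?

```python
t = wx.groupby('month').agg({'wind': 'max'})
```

324

group by month, max of wind:
       wind
month      
Aug     108
Jul      43
Jun      32
Mar      86
Oct     100
add column wind_x3 = t['wind'] * 3:
       wind  wind_x3
month               
Aug     108      324
Jul      43      129
Jun      32       96
Mar      86      258
Oct     100      300
take 4 rows with largest wind_x3:
       wind  wind_x3
month               
Aug     108      324
Oct     100      300
Mar      86      258
Jul      43      129
Then the max of column 'wind_x3': 324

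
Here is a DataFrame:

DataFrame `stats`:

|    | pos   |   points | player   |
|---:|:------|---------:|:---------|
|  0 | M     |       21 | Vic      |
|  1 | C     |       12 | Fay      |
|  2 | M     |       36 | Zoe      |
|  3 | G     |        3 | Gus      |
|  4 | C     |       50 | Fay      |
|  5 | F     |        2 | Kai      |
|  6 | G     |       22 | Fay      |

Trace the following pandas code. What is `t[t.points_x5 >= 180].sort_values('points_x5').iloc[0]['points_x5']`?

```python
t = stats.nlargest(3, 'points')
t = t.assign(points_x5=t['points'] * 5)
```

180

take 3 rows with largest points:
  pos  points player
4   C      50    Fay
2   M      36    Zoe
6   G      22    Fay
add column points_x5 = t['points'] * 5:
  pos  points player  points_x5
4   C      50    Fay        250
2   M      36    Zoe        180
6   G      22    Fay        110
filter rows where points_x5 >= 180:
  pos  points player  points_x5
4   C      50    Fay        250
2   M      36    Zoe        180
sort by points_x5:
  pos  points player  points_x5
2   M      36    Zoe        180
4   C      50    Fay        250
So iloc[0]['points_x5'] = 180.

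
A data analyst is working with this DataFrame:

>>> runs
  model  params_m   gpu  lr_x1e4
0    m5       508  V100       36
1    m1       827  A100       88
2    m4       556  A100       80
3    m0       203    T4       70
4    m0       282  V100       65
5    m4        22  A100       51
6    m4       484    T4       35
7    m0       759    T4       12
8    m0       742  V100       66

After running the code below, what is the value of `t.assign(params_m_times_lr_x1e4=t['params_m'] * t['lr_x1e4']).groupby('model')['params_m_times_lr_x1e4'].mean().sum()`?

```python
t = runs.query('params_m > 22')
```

144429.0

filter rows where params_m > 22:
  model  params_m   gpu  lr_x1e4
0    m5       508  V100       36
1    m1       827  A100       88
2    m4       556  A100       80
3    m0       203    T4       70
4    m0       282  V100       65
6    m4       484    T4       35
7    m0       759    T4       12
8    m0       742  V100       66
add column params_m_times_lr_x1e4 = t['params_m'] * t['lr_x1e4']:
  model  params_m   gpu  lr_x1e4  params_m_times_lr_x1e4
0    m5       508  V100       36                   18288
1    m1       827  A100       88                   72776
2    m4       556  A100       80                   44480
3    m0       203    T4       70                   14210
4    m0       282  V100       65                   18330
6    m4       484    T4       35                   16940
7    m0       759    T4       12                    9108
8    m0       742  V100       66                   48972
group by model, mean of params_m_times_lr_x1e4:
model
m0    22655.0
m1    72776.0
m4    30710.0
m5    18288.0
Name: params_m_times_lr_x1e4, dtype: float64
Taking the sum of the resulting series gives 144429.0.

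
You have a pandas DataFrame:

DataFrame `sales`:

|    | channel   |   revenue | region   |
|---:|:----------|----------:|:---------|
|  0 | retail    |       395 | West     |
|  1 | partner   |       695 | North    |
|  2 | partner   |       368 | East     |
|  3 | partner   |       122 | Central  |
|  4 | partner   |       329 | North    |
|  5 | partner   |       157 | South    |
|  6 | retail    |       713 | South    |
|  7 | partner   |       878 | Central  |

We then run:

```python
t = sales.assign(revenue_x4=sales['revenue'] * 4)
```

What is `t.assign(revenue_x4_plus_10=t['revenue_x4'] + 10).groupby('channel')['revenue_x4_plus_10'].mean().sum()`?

3935.33333333

add column revenue_x4 = sales['revenue'] * 4:
   channel  revenue   region  revenue_x4
0   retail      395     West        1580
1  partner      695    North        2780
2  partner      368     East        1472
3  partner      122  Central         488
4  partner      329    North        1316
5  partner      157    South         628
6   retail      713    South        2852
7  partner      878  Central        3512
add column revenue_x4_plus_10 = t['revenue_x4'] + 10:
   channel  revenue   region  revenue_x4  revenue_x4_plus_10
0   retail      395     West        1580                1590
1  partner      695    North        2780                2790
2  partner      368     East        1472                1482
3  partner      122  Central         488                 498
4  partner      329    North        1316                1326
5  partner      157    South         628                 638
6   retail      713    South        2852                2862
7  partner      878  Central        3512                3522
group by channel, mean of revenue_x4_plus_10:
channel
partner    1709.333333
retail     2226.000000
Name: revenue_x4_plus_10, dtype: float64
sum of the resulting series → 3935.33333333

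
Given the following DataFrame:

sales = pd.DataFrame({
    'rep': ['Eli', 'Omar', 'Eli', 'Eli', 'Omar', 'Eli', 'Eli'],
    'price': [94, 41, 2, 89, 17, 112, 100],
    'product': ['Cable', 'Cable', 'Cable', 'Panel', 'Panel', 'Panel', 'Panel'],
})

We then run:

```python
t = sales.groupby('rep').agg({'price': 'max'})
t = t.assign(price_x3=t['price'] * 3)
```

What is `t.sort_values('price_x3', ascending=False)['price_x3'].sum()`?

459

group by rep, max of price:
      price
rep        
Eli     112
Omar     41
add column price_x3 = t['price'] * 3:
      price  price_x3
rep                  
Eli     112       336
Omar     41       123
sort by price_x3 descending:
      price  price_x3
rep                  
Eli     112       336
Omar     41       123
Then the sum of column 'price_x3': 459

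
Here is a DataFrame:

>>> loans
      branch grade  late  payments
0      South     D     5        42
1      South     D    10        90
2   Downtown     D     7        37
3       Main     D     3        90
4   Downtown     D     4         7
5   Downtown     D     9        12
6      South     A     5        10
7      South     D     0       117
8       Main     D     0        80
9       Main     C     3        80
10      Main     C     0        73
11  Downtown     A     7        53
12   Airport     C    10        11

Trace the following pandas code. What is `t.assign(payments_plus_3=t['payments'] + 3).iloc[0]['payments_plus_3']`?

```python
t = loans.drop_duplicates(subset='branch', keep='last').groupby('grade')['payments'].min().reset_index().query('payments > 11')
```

drop duplicate branch (keep=last):
      branch grade  late  payments
7      South     D     0       117
10      Main     C     0        73
11  Downtown     A     7        53
12   Airport     C    10        11
group by grade, min of payments:
grade
A     53
C     11
D    117
Name: payments, dtype: int64
reset_index():
  grade  payments
0     A        53
1     C        11
2     D       117
filter rows where payments > 11:
  grade  payments
0     A        53
2     D       117
add column payments_plus_3 = t['payments'] + 3:
  grade  payments  payments_plus_3
0     A        53               56
2     D       117              120

56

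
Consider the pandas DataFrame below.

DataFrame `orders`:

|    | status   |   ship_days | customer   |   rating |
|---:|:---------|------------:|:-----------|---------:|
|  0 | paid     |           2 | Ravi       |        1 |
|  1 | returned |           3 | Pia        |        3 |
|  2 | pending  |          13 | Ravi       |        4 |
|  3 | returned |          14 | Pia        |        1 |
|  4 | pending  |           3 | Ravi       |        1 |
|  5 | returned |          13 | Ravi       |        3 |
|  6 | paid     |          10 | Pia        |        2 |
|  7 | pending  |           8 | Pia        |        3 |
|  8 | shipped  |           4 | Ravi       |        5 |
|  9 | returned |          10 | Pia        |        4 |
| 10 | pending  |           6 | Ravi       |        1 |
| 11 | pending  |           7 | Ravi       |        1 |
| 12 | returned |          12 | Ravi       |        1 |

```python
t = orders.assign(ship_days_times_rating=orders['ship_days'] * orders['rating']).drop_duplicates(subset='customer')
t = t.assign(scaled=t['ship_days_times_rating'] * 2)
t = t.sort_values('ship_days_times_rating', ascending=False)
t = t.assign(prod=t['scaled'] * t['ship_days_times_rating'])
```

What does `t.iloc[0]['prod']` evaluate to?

add column ship_days_times_rating = orders['ship_days'] * orders['rating']:
      status  ship_days customer  rating  ship_days_times_rating
0       paid          2     Ravi       1                       2
1   returned          3      Pia       3                       9
2    pending         13     Ravi       4                      52
3   returned         14      Pia       1                      14
4    pending          3     Ravi       1                       3
5   returned         13     Ravi       3                      39
6       paid         10      Pia       2                      20
7    pending          8      Pia       3                      24
8    shipped          4     Ravi       5                      20
9   returned         10      Pia       4                      40
10   pending          6     Ravi       1                       6
11   pending          7     Ravi       1                       7
12  returned         12     Ravi       1                      12
drop duplicate customer (keep=first):
     status  ship_days customer  rating  ship_days_times_rating
0      paid          2     Ravi       1                       2
1  returned          3      Pia       3                       9
add column scaled = t['ship_days_times_rating'] * 2:
     status  ship_days customer  rating  ship_days_times_rating  scaled
0      paid          2     Ravi       1                       2       4
1  returned          3      Pia       3                       9      18
sort by ship_days_times_rating descending:
     status  ship_days customer  rating  ship_days_times_rating  scaled
1  returned          3      Pia       3                       9      18
0      paid          2     Ravi       1                       2       4
add column prod = t['scaled'] * t['ship_days_times_rating']:
     status  ship_days customer  rating  ship_days_times_rating  scaled  prod
1  returned          3      Pia       3                       9      18   162
0      paid          2     Ravi       1                       2       4     8
Hence 162.

162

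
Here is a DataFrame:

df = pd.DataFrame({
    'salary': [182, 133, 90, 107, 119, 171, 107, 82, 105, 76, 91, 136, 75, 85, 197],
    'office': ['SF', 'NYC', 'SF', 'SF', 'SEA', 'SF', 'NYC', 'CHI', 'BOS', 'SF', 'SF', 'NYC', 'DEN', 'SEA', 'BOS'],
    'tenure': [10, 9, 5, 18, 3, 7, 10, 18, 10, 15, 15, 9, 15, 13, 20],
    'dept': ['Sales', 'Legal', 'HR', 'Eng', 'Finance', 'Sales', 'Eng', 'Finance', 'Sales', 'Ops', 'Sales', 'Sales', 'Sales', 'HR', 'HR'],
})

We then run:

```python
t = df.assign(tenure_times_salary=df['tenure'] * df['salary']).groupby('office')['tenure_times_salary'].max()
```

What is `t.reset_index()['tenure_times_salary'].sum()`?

add column tenure_times_salary = df['tenure'] * df['salary']:
    salary office  tenure     dept  tenure_times_salary
0      182     SF      10    Sales                 1820
1      133    NYC       9    Legal                 1197
2       90     SF       5       HR                  450
3      107     SF      18      Eng                 1926
4      119    SEA       3  Finance                  357
5      171     SF       7    Sales                 1197
6      107    NYC      10      Eng                 1070
7       82    CHI      18  Finance                 1476
8      105    BOS      10    Sales                 1050
9       76     SF      15      Ops                 1140
10      91     SF      15    Sales                 1365
11     136    NYC       9    Sales                 1224
12      75    DEN      15    Sales                 1125
13      85    SEA      13       HR                 1105
14     197    BOS      20       HR                 3940
group by office, max of tenure_times_salary:
office
BOS    3940
CHI    1476
DEN    1125
NYC    1224
SEA    1105
SF     1926
Name: tenure_times_salary, dtype: int64
reset_index():
  office  tenure_times_salary
0    BOS                 3940
1    CHI                 1476
2    DEN                 1125
3    NYC                 1224
4    SEA                 1105
5     SF                 1926
sum of column 'tenure_times_salary' → 10796

10796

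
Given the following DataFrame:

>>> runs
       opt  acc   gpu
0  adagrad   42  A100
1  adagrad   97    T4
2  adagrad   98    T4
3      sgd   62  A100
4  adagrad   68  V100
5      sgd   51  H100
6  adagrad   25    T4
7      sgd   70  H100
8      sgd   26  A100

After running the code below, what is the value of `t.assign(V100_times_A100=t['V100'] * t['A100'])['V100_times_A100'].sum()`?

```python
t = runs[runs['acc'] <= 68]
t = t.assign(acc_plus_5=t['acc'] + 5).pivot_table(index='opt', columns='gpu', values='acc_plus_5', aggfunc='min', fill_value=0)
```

3431

filter rows where acc <= 68:
       opt  acc   gpu
0  adagrad   42  A100
3      sgd   62  A100
4  adagrad   68  V100
5      sgd   51  H100
6  adagrad   25    T4
8      sgd   26  A100
add column acc_plus_5 = t['acc'] + 5:
       opt  acc   gpu  acc_plus_5
0  adagrad   42  A100          47
3      sgd   62  A100          67
4  adagrad   68  V100          73
5      sgd   51  H100          56
6  adagrad   25    T4          30
8      sgd   26  A100          31
pivot: rows=opt, cols=gpu, min(acc_plus_5):
gpu      A100  H100  T4  V100
opt                          
adagrad    47     0  30    73
sgd        31    56   0     0
add column V100_times_A100 = t['V100'] * t['A100']:
gpu      A100  H100  T4  V100  V100_times_A100
opt                                           
adagrad    47     0  30    73             3431
sgd        31    56   0     0                0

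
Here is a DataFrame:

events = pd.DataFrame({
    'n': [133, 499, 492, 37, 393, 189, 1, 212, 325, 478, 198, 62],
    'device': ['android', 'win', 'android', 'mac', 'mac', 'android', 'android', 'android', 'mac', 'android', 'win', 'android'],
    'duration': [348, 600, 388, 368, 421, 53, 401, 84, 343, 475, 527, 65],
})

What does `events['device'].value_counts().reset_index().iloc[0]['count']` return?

value_counts of device:
device
android    7
mac        3
win        2
Name: count, dtype: int64
reset_index():
    device  count
0  android      7
1      mac      3
2      win      2
The value at position 0, column 'count' is 7.

7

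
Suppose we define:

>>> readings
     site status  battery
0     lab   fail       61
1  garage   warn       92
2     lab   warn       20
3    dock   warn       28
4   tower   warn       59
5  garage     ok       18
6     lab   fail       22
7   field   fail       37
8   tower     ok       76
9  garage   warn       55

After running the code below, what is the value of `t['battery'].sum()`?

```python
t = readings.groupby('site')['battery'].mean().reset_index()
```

group by site, mean of battery:
site
dock      28.000000
field     37.000000
garage    55.000000
lab       34.333333
tower     67.500000
Name: battery, dtype: float64
reset_index():
     site    battery
0    dock  28.000000
1   field  37.000000
2  garage  55.000000
3     lab  34.333333
4   tower  67.500000
Taking the sum of column 'battery' gives 221.833333333.

221.833333333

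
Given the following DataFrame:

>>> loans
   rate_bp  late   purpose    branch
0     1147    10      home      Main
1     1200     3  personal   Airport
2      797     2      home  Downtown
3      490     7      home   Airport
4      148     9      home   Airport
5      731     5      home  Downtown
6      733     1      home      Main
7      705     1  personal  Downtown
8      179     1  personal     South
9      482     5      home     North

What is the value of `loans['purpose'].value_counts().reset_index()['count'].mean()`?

value_counts of purpose:
purpose
home        7
personal    3
Name: count, dtype: int64
reset_index():
    purpose  count
0      home      7
1  personal      3
Hence 5.0.

5.0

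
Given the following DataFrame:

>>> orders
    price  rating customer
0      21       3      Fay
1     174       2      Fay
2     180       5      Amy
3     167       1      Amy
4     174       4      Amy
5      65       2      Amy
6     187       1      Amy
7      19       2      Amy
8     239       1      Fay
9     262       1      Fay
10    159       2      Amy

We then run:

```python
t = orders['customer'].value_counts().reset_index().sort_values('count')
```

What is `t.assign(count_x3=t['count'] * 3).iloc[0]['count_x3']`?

value_counts of customer:
customer
Amy    7
Fay    4
Name: count, dtype: int64
reset_index():
  customer  count
0      Amy      7
1      Fay      4
sort by count:
  customer  count
1      Fay      4
0      Amy      7
add column count_x3 = t['count'] * 3:
  customer  count  count_x3
1      Fay      4        12
0      Amy      7        21
Taking the value at position 0, column 'count_x3' gives 12.

12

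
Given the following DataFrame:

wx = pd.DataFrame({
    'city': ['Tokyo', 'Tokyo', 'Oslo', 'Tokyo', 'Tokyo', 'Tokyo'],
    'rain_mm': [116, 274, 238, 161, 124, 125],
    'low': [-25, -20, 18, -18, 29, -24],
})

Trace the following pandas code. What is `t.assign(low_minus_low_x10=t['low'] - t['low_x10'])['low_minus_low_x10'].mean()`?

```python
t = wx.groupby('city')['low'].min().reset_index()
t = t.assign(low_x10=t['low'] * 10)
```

31.5

group by city, min of low:
city
Oslo     18
Tokyo   -25
Name: low, dtype: int64
reset_index():
    city  low
0   Oslo   18
1  Tokyo  -25
add column low_x10 = t['low'] * 10:
    city  low  low_x10
0   Oslo   18      180
1  Tokyo  -25     -250
add column low_minus_low_x10 = t['low'] - t['low_x10']:
    city  low  low_x10  low_minus_low_x10
0   Oslo   18      180               -162
1  Tokyo  -25     -250                225
Taking the mean of column 'low_minus_low_x10' gives 31.5.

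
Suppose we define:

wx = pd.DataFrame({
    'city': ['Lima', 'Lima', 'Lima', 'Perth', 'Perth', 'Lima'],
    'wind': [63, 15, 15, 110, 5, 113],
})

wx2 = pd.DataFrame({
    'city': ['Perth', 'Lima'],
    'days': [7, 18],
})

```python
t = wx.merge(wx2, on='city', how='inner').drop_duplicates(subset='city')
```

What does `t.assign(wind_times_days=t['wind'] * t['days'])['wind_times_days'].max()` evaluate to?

1134

merge on 'city' (how='inner') → 6 rows:
    city  wind  days
0   Lima    63    18
1   Lima    15    18
2   Lima    15    18
3  Perth   110     7
4  Perth     5     7
5   Lima   113    18
drop duplicate city (keep=first):
    city  wind  days
0   Lima    63    18
3  Perth   110     7
add column wind_times_days = t['wind'] * t['days']:
    city  wind  days  wind_times_days
0   Lima    63    18             1134
3  Perth   110     7              770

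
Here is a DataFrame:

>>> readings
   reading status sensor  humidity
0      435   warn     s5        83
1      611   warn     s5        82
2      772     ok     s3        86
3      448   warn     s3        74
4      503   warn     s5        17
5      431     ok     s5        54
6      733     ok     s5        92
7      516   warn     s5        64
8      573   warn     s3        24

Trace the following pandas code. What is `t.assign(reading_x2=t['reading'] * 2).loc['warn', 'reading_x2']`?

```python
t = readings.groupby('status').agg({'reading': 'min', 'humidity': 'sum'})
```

group by status: min(reading), sum(humidity):
        reading  humidity
status                   
ok          431       232
warn        435       344
add column reading_x2 = t['reading'] * 2:
        reading  humidity  reading_x2
status                               
ok          431       232         862
warn        435       344         870
Finally, value at row 'warn', column 'reading_x2' = 870.

870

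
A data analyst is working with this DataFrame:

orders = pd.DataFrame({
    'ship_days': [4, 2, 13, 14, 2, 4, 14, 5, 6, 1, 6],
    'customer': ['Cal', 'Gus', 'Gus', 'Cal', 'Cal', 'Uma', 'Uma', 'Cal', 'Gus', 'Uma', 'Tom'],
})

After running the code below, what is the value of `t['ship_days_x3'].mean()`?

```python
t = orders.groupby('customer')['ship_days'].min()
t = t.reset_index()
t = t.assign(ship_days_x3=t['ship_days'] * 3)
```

8.25

group by customer, min of ship_days:
customer
Cal    2
Gus    2
Tom    6
Uma    1
Name: ship_days, dtype: int64
reset_index():
  customer  ship_days
0      Cal          2
1      Gus          2
2      Tom          6
3      Uma          1
add column ship_days_x3 = t['ship_days'] * 3:
  customer  ship_days  ship_days_x3
0      Cal          2             6
1      Gus          2             6
2      Tom          6            18
3      Uma          1             3
So mean() = 8.25.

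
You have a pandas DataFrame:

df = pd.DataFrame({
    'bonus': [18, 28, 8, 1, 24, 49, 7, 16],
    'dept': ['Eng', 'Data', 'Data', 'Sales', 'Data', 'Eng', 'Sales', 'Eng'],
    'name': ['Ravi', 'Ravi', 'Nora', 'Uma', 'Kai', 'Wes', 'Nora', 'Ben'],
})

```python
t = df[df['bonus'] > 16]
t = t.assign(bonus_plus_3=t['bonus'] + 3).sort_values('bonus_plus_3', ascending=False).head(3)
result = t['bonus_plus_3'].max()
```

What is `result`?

filter rows where bonus > 16:
   bonus  dept  name
0     18   Eng  Ravi
1     28  Data  Ravi
4     24  Data   Kai
5     49   Eng   Wes
add column bonus_plus_3 = t['bonus'] + 3:
   bonus  dept  name  bonus_plus_3
0     18   Eng  Ravi            21
1     28  Data  Ravi            31
4     24  Data   Kai            27
5     49   Eng   Wes            52
sort by bonus_plus_3 descending:
   bonus  dept  name  bonus_plus_3
5     49   Eng   Wes            52
1     28  Data  Ravi            31
4     24  Data   Kai            27
0     18   Eng  Ravi            21
take first 3 rows:
   bonus  dept  name  bonus_plus_3
5     49   Eng   Wes            52
1     28  Data  Ravi            31
4     24  Data   Kai            27
Finally, max of column 'bonus_plus_3' = 52.

52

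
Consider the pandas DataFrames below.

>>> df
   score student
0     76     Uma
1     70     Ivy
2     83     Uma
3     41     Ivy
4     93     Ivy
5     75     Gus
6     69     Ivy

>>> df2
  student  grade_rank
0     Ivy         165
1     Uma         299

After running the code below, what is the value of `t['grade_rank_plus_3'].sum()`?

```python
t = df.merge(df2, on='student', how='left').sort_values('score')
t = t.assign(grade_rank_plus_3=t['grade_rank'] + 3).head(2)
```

336.0

merge on 'student' (how='left') → 7 rows:
   score student  grade_rank
0     76     Uma       299.0
1     70     Ivy       165.0
2     83     Uma       299.0
3     41     Ivy       165.0
4     93     Ivy       165.0
5     75     Gus         NaN
6     69     Ivy       165.0
sort by score:
   score student  grade_rank
3     41     Ivy       165.0
6     69     Ivy       165.0
1     70     Ivy       165.0
5     75     Gus         NaN
0     76     Uma       299.0
2     83     Uma       299.0
4     93     Ivy       165.0
add column grade_rank_plus_3 = t['grade_rank'] + 3:
   score student  grade_rank  grade_rank_plus_3
3     41     Ivy       165.0              168.0
6     69     Ivy       165.0              168.0
1     70     Ivy       165.0              168.0
5     75     Gus         NaN                NaN
0     76     Uma       299.0              302.0
2     83     Uma       299.0              302.0
4     93     Ivy       165.0              168.0
take first 2 rows:
   score student  grade_rank  grade_rank_plus_3
3     41     Ivy       165.0              168.0
6     69     Ivy       165.0              168.0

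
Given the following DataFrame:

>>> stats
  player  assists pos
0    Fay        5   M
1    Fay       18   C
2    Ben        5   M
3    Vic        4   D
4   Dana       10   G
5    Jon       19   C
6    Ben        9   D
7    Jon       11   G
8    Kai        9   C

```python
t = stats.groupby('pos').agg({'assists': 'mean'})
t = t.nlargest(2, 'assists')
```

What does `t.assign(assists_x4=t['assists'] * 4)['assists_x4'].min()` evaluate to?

group by pos, mean of assists:
       assists
pos           
C    15.333333
D     6.500000
G    10.500000
M     5.000000
take 2 rows with largest assists:
       assists
pos           
C    15.333333
G    10.500000
add column assists_x4 = t['assists'] * 4:
       assists  assists_x4
pos                       
C    15.333333   61.333333
G    10.500000   42.000000

42.0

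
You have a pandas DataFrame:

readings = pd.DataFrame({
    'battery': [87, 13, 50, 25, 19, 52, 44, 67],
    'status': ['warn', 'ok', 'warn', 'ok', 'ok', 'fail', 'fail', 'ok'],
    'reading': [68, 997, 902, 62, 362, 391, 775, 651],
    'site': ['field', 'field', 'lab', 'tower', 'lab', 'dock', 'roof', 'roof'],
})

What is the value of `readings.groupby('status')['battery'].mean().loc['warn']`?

68.5

group by status, mean of battery:
status
fail    48.0
ok      31.0
warn    68.5
Name: battery, dtype: float64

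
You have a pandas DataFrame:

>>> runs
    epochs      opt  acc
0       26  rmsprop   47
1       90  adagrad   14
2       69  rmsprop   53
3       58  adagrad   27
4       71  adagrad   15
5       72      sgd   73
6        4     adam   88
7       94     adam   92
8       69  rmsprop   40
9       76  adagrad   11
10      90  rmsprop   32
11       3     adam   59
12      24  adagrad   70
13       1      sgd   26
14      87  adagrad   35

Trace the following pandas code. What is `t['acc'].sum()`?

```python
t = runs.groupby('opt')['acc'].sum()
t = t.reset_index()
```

682

group by opt, sum of acc:
opt
adagrad    172
adam       239
rmsprop    172
sgd         99
Name: acc, dtype: int64
reset_index():
       opt  acc
0  adagrad  172
1     adam  239
2  rmsprop  172
3      sgd   99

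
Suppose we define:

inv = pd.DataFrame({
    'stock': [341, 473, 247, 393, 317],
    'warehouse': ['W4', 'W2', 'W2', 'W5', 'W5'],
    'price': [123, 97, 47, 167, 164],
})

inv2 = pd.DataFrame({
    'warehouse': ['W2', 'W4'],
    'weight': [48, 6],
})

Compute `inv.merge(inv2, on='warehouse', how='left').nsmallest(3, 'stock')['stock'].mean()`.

merge on 'warehouse' (how='left') → 5 rows:
   stock warehouse  price  weight
0    341        W4    123     6.0
1    473        W2     97    48.0
2    247        W2     47    48.0
3    393        W5    167     NaN
4    317        W5    164     NaN
take 3 rows with smallest stock:
   stock warehouse  price  weight
2    247        W2     47    48.0
4    317        W5    164     NaN
0    341        W4    123     6.0
Hence 301.666666667.

301.666666667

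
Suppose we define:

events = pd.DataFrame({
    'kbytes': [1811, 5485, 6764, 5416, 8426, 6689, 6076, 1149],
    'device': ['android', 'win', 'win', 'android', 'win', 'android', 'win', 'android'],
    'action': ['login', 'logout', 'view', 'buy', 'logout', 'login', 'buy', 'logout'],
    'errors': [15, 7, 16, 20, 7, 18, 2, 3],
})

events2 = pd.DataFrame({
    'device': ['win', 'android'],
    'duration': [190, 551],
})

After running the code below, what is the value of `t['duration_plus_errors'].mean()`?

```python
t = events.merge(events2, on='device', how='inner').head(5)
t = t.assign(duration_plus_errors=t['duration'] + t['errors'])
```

merge on 'device' (how='inner') → 8 rows:
   kbytes   device  action  errors  duration
0    1811  android   login      15       551
1    5485      win  logout       7       190
2    6764      win    view      16       190
3    5416  android     buy      20       551
4    8426      win  logout       7       190
5    6689  android   login      18       551
6    6076      win     buy       2       190
7    1149  android  logout       3       551
take first 5 rows:
   kbytes   device  action  errors  duration
0    1811  android   login      15       551
1    5485      win  logout       7       190
2    6764      win    view      16       190
3    5416  android     buy      20       551
4    8426      win  logout       7       190
add column duration_plus_errors = t['duration'] + t['errors']:
   kbytes   device  action  errors  duration  duration_plus_errors
0    1811  android   login      15       551                   566
1    5485      win  logout       7       190                   197
2    6764      win    view      16       190                   206
3    5416  android     buy      20       551                   571
4    8426      win  logout       7       190                   197
Hence 347.4.

347.4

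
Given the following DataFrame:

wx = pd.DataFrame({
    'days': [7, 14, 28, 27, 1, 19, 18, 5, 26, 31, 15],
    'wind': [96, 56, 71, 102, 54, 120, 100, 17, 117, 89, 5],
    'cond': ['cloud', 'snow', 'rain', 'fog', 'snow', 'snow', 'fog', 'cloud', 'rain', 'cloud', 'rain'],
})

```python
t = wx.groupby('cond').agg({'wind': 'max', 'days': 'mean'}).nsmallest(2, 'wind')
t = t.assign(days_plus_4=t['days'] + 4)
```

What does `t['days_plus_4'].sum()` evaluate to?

44.8333333333

group by cond: max(wind), mean(days):
       wind       days
cond                  
cloud    96  14.333333
fog     102  22.500000
rain    117  23.000000
snow    120  11.333333
take 2 rows with smallest wind:
       wind       days
cond                  
cloud    96  14.333333
fog     102  22.500000
add column days_plus_4 = t['days'] + 4:
       wind       days  days_plus_4
cond                               
cloud    96  14.333333    18.333333
fog     102  22.500000    26.500000
Finally, sum of column 'days_plus_4' = 44.8333333333.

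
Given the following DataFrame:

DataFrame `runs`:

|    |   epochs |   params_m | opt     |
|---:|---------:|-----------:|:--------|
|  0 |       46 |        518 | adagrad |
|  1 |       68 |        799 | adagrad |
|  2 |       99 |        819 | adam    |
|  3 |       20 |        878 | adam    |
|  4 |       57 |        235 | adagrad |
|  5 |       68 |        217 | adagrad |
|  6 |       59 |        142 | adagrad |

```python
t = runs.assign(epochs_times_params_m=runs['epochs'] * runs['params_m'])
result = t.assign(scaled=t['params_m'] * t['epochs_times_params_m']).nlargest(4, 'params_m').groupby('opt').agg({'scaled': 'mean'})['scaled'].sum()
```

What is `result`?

68788595.5

add column epochs_times_params_m = runs['epochs'] * runs['params_m']:
   epochs  params_m      opt  epochs_times_params_m
0      46       518  adagrad                  23828
1      68       799  adagrad                  54332
2      99       819     adam                  81081
3      20       878     adam                  17560
4      57       235  adagrad                  13395
5      68       217  adagrad                  14756
6      59       142  adagrad                   8378
add column scaled = t['params_m'] * t['epochs_times_params_m']:
   epochs  params_m      opt  epochs_times_params_m    scaled
0      46       518  adagrad                  23828  12342904
1      68       799  adagrad                  54332  43411268
2      99       819     adam                  81081  66405339
3      20       878     adam                  17560  15417680
4      57       235  adagrad                  13395   3147825
5      68       217  adagrad                  14756   3202052
6      59       142  adagrad                   8378   1189676
take 4 rows with largest params_m:
   epochs  params_m      opt  epochs_times_params_m    scaled
3      20       878     adam                  17560  15417680
2      99       819     adam                  81081  66405339
1      68       799  adagrad                  54332  43411268
0      46       518  adagrad                  23828  12342904
group by opt, mean of scaled:
             scaled
opt                
adagrad  27877086.0
adam     40911509.5
The sum of column 'scaled' is 68788595.5.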